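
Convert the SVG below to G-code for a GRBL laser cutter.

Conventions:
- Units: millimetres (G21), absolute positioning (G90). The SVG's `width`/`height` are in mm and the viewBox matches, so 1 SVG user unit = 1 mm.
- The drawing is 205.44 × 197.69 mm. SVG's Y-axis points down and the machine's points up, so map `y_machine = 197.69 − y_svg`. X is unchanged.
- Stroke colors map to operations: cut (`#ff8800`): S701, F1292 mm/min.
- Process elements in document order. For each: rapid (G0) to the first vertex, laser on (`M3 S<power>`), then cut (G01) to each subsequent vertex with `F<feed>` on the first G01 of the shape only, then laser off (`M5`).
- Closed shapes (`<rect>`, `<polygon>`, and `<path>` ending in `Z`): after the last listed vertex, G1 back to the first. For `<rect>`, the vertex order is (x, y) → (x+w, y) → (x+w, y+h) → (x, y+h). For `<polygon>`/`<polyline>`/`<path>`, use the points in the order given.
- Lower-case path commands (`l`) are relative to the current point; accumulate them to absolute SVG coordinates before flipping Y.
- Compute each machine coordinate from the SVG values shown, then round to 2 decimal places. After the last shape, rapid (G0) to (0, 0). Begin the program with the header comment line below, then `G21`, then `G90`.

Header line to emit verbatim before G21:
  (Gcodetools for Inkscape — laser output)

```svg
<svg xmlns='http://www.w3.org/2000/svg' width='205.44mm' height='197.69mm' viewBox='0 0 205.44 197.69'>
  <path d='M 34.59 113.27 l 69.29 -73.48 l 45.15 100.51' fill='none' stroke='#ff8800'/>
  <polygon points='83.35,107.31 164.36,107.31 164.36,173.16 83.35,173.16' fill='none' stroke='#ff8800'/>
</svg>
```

Since the viewBox matches the mm dimensions, user units are millimetres directly. The only transform is the Y-flip y_m = 197.69 − y_svg.

Shape 1 is a open polyline drawn with `<path>`. Its stroke #ff8800 means cut at S701, F1292. After flipping Y the toolpath is (34.59,84.42) → (103.88,157.90) → (149.03,57.39).

Shape 2 is a rectangle drawn with `<polygon>`. Its stroke #ff8800 means cut at S701, F1292. After flipping Y the toolpath is (83.35,90.38) → (164.36,90.38) → (164.36,24.53) → (83.35,24.53) → (83.35,90.38), returning to the start.

(Gcodetools for Inkscape — laser output)
G21
G90
G0 X34.59 Y84.42
M3 S701
G01 X103.88 Y157.90 F1292
G01 X149.03 Y57.39
M5
G0 X83.35 Y90.38
M3 S701
G01 X164.36 Y90.38 F1292
G01 X164.36 Y24.53
G01 X83.35 Y24.53
G01 X83.35 Y90.38
M5
G0 X0.00 Y0.00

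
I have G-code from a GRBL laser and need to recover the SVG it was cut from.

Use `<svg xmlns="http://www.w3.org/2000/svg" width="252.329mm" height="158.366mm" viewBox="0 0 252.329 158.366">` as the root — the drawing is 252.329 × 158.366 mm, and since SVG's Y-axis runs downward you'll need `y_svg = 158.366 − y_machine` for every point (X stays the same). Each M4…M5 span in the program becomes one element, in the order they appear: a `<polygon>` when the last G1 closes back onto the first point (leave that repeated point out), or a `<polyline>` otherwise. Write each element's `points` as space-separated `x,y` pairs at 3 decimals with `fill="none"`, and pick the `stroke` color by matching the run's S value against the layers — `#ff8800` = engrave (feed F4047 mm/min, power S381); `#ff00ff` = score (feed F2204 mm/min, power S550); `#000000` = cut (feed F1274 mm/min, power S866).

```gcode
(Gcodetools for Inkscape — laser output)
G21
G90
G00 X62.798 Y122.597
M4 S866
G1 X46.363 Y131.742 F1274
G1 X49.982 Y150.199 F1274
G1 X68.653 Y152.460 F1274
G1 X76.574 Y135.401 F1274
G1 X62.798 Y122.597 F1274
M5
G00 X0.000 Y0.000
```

<svg xmlns="http://www.w3.org/2000/svg" width="252.329mm" height="158.366mm" viewBox="0 0 252.329 158.366">
  <polygon points="62.798,35.769 46.363,26.624 49.982,8.167 68.653,5.906 76.574,22.965" fill="none" stroke="#000000"/>
</svg>

y_svg = 158.366 − y_m. Every run uses S866, so all elements get stroke `#000000` (cut).

[1] closed run; points: 62.798,35.769 46.363,26.624 49.982,8.167 68.653,5.906 76.574,22.965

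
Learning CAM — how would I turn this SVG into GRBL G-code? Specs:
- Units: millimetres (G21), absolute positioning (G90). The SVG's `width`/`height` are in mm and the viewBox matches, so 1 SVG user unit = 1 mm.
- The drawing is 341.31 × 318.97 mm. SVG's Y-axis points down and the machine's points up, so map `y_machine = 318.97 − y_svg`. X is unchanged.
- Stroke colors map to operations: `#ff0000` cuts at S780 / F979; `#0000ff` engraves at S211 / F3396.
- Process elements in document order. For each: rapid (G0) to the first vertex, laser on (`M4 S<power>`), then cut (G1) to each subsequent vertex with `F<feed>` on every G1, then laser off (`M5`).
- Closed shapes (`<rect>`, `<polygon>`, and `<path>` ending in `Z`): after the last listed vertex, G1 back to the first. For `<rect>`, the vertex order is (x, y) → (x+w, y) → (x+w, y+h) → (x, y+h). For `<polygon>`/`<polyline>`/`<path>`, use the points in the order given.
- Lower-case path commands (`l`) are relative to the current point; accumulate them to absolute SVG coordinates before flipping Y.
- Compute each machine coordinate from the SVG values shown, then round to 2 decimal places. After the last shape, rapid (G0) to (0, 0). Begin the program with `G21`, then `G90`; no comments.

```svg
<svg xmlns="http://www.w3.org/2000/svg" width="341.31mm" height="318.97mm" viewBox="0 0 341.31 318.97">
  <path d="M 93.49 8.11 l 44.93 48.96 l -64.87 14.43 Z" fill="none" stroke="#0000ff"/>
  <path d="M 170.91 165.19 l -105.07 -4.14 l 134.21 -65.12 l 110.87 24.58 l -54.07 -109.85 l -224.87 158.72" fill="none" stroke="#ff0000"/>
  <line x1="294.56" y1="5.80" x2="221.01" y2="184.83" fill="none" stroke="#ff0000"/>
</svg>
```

viewBox `0 0 341.31 318.97` with mm width/height → 1 unit = 1 mm. Flip: y_m = 318.97 − y_svg.

**Shape 1** — `<path>` regular polygon, stroke `#0000ff` → engrave (S211, F3396). Machine vertices: (93.49,310.86) → (138.42,261.90) → (73.55,247.47) → (93.49,310.86). Closed: final G1 returns to the first vertex.

**Shape 2** — `<path>` open polyline, stroke `#ff0000` → cut (S780, F979). Machine vertices: (170.91,153.78) → (65.84,157.92) → (200.05,223.04) → (310.92,198.46) → (256.85,308.31) → (31.98,149.59). Open path.

**Shape 3** — `<line>` line segment, stroke `#ff0000` → cut (S780, F979). Machine vertices: (294.56,313.17) → (221.01,134.14). Open path.

G21
G90
G0 X93.49 Y310.86
M4 S211
G1 X138.42 Y261.90 F3396
G1 X73.55 Y247.47 F3396
G1 X93.49 Y310.86 F3396
M5
G0 X170.91 Y153.78
M4 S780
G1 X65.84 Y157.92 F979
G1 X200.05 Y223.04 F979
G1 X310.92 Y198.46 F979
G1 X256.85 Y308.31 F979
G1 X31.98 Y149.59 F979
M5
G0 X294.56 Y313.17
M4 S780
G1 X221.01 Y134.14 F979
M5
G0 X0.00 Y0.00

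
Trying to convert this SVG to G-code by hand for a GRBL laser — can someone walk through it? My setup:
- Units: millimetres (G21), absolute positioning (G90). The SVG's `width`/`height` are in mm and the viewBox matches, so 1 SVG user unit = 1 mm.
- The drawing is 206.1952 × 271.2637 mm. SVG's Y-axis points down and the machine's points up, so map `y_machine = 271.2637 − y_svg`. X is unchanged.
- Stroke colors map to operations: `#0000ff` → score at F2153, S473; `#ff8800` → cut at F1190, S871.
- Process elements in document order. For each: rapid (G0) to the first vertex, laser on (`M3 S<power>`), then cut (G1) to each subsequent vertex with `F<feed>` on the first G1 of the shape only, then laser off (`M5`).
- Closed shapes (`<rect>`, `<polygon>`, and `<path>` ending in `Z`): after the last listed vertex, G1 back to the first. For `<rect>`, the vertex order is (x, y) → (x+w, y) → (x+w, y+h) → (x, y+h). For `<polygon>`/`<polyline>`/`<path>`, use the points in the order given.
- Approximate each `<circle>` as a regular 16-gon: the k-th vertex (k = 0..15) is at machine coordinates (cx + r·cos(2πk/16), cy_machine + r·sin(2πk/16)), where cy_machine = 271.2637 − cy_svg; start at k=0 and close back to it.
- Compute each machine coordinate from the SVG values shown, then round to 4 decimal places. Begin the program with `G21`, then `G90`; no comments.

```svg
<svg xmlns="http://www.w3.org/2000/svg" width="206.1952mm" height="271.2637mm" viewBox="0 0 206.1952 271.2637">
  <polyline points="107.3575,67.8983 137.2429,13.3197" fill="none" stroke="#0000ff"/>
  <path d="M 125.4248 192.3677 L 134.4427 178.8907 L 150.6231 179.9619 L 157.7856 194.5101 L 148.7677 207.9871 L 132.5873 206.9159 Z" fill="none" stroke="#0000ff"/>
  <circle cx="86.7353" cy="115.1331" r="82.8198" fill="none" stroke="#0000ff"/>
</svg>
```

viewBox `0 0 206.1952 271.2637` with mm width/height → 1 unit = 1 mm. Flip: y_m = 271.2637 − y_svg.

**Shape 1** — `<polyline>` line segment, stroke `#0000ff` → score (S473, F2153). Machine vertices: (107.3575,203.3654) → (137.2429,257.9440). Open path.

**Shape 2** — `<path>` regular polygon, stroke `#0000ff` → score (S473, F2153). Machine vertices: (125.4248,78.8960) → (134.4427,92.3730) → (150.6231,91.3018) → (157.7856,76.7536) → (148.7677,63.2766) → (132.5873,64.3478) → (125.4248,78.8960). Closed: final G1 returns to the first vertex.

**Shape 3** — `<circle>` circle, stroke `#0000ff` → score (S473, F2153). Machine vertices: (169.5551,156.1306) → (163.2508,187.8244) → (145.2977,214.6930) → (118.4291,232.6461) → (86.7353,238.9504) → (55.0415,232.6461) → (28.1729,214.6930) → (10.2198,187.8244) → (3.9155,156.1306) → (10.2198,124.4368) → (28.1729,97.5682) → (55.0415,79.6151) → (86.7353,73.3108) → (118.4291,79.6151) → (145.2977,97.5682) → (163.2508,124.4368) → (169.5551,156.1306). Closed: final G1 returns to the first vertex.

G21
G90
G0 X107.3575 Y203.3654
M3 S473
G1 X137.2429 Y257.9440 F2153
M5
G0 X125.4248 Y78.8960
M3 S473
G1 X134.4427 Y92.3730 F2153
G1 X150.6231 Y91.3018
G1 X157.7856 Y76.7536
G1 X148.7677 Y63.2766
G1 X132.5873 Y64.3478
G1 X125.4248 Y78.8960
M5
G0 X169.5551 Y156.1306
M3 S473
G1 X163.2508 Y187.8244 F2153
G1 X145.2977 Y214.6930
G1 X118.4291 Y232.6461
G1 X86.7353 Y238.9504
G1 X55.0415 Y232.6461
G1 X28.1729 Y214.6930
G1 X10.2198 Y187.8244
G1 X3.9155 Y156.1306
G1 X10.2198 Y124.4368
G1 X28.1729 Y97.5682
G1 X55.0415 Y79.6151
G1 X86.7353 Y73.3108
G1 X118.4291 Y79.6151
G1 X145.2977 Y97.5682
G1 X163.2508 Y124.4368
G1 X169.5551 Y156.1306
M5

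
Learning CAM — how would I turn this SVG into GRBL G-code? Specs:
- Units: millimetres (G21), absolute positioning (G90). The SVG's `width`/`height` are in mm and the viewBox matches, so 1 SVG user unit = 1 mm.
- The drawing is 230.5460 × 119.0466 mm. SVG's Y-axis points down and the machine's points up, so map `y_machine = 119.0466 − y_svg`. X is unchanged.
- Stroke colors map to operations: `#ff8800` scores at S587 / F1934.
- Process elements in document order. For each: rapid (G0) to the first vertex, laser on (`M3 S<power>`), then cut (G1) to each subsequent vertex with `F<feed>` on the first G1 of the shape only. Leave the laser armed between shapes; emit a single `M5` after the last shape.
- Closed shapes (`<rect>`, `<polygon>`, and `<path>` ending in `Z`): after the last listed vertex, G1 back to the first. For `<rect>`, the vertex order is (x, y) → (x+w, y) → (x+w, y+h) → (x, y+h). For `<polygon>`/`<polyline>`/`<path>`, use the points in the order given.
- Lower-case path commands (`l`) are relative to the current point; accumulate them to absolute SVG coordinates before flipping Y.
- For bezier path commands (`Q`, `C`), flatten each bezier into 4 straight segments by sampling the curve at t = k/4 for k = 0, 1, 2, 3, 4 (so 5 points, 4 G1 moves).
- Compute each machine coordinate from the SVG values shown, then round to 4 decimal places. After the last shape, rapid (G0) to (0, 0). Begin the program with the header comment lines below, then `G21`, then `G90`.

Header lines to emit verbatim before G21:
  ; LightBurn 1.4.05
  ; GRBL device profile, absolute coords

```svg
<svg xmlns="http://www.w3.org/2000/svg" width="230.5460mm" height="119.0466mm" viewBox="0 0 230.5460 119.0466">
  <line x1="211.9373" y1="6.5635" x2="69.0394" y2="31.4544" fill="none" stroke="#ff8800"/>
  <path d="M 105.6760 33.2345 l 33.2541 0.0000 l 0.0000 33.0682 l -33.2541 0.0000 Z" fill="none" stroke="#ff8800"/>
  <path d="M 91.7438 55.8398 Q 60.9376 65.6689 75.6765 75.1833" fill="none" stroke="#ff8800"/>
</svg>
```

; LightBurn 1.4.05
; GRBL device profile, absolute coords
G21
G90
G0 X211.9373 Y112.4831
M3 S587
G1 X69.0394 Y87.5922 F1934
G0 X105.6760 Y85.8121
M3 S587
G1 X138.9301 Y85.8121 F1934
G1 X138.9301 Y52.7439
G1 X105.6760 Y52.7439
G1 X105.6760 Y85.8121
G0 X91.7438 Y63.2068
M3 S587
G1 X79.1873 Y58.3119 F1934
G1 X72.3239 Y53.4564
G1 X71.1536 Y48.6402
G1 X75.6765 Y43.8633
M5
G0 X0.0000 Y0.0000

viewBox `0 0 230.5460 119.0466` with mm width/height → 1 unit = 1 mm. Flip: y_m = 119.0466 − y_svg.

**Shape 1** — `<line>` line segment, stroke `#ff8800` → score (S587, F1934). Machine vertices: (211.9373,112.4831) → (69.0394,87.5922). Open path.

**Shape 2** — `<path>` rectangle, stroke `#ff8800` → score (S587, F1934). Machine vertices: (105.6760,85.8121) → (138.9301,85.8121) → (138.9301,52.7439) → (105.6760,52.7439) → (105.6760,85.8121). Closed: final G1 returns to the first vertex.

**Shape 3** — `<path>` quadratic bezier, stroke `#ff8800` → score (S587, F1934). Control points (SVG): P0=(91.7438,55.8398), P1=(60.9376,65.6689), P2=(75.6765,75.1833); sampled at t=k/4. Machine vertices: (91.7438,63.2068) → (79.1873,58.3119) → (72.3239,53.4564) → (71.1536,48.6402) → (75.6765,43.8633). Open path.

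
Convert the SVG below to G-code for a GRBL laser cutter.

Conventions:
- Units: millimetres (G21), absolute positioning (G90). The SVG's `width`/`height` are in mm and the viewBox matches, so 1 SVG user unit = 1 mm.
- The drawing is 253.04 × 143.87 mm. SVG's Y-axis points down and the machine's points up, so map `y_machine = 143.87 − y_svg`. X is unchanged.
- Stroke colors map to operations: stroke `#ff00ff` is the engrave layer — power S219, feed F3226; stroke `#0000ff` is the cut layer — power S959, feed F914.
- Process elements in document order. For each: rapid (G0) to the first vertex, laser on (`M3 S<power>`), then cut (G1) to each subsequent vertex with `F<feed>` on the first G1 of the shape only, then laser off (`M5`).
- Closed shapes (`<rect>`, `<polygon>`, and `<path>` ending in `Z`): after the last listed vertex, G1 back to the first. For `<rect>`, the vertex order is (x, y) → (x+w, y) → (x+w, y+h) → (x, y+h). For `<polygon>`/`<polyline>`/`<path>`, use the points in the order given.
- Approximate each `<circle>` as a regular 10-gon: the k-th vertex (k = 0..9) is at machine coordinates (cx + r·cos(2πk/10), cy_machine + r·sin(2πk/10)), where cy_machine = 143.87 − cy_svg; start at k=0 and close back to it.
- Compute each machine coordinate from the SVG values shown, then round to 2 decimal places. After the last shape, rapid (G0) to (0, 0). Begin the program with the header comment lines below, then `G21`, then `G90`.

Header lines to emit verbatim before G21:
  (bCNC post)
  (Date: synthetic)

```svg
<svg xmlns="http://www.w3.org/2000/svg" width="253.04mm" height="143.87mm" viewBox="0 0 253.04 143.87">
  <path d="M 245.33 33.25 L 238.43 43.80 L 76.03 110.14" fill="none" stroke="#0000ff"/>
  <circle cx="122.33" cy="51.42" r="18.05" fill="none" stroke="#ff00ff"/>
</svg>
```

1 u = 1 mm; y_m = 143.87 − y.

[1] `<path>` open polyline, #0000ff→cut S959 F914: (245.33,110.62) → (238.43,100.07) → (76.03,33.73)

[2] `<circle>` circle, #ff00ff→engrave S219 F3226: (140.38,92.45) → (136.93,103.06) → (127.91,109.62) → (116.75,109.62) → (107.73,103.06) → (104.28,92.45) → (107.73,81.84) → (116.75,75.28) → (127.91,75.28) → (136.93,81.84) → (140.38,92.45) (closed)

(bCNC post)
(Date: synthetic)
G21
G90
G0 X245.33 Y110.62
M3 S959
G1 X238.43 Y100.07 F914
G1 X76.03 Y33.73
M5
G0 X140.38 Y92.45
M3 S219
G1 X136.93 Y103.06 F3226
G1 X127.91 Y109.62
G1 X116.75 Y109.62
G1 X107.73 Y103.06
G1 X104.28 Y92.45
G1 X107.73 Y81.84
G1 X116.75 Y75.28
G1 X127.91 Y75.28
G1 X136.93 Y81.84
G1 X140.38 Y92.45
M5
G0 X0.00 Y0.00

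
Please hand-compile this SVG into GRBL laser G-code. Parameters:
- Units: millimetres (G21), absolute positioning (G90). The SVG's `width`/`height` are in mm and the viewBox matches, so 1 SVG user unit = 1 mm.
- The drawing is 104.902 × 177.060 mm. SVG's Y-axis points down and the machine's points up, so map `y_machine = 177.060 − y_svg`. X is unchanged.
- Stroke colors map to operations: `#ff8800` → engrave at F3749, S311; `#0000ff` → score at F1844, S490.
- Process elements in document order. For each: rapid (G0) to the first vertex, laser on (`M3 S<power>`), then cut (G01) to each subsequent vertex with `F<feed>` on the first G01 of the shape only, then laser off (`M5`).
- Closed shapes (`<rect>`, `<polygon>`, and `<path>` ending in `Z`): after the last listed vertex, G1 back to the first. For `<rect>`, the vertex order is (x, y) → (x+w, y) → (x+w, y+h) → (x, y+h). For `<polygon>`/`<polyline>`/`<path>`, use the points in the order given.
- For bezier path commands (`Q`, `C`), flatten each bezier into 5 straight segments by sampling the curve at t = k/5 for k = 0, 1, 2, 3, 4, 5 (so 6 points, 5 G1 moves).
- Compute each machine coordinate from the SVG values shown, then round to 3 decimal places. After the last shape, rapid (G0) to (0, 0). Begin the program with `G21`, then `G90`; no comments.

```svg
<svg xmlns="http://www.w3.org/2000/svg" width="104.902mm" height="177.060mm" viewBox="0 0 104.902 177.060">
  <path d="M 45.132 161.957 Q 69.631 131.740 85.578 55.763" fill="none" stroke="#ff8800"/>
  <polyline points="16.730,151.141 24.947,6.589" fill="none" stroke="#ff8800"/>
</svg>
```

Since the viewBox matches the mm dimensions, user units are millimetres directly. The only transform is the Y-flip y_m = 177.060 − y_svg.

Shape 1 is a quadratic bezier drawn with `<path>`. Its stroke #ff8800 means engrave at S311, F3749. After flipping Y the toolpath is (45.132,15.103) → (54.590,29.020) → (63.363,46.598) → (71.452,67.837) → (78.857,92.737) → (85.578,121.297).

Shape 2 is a line segment drawn with `<polyline>`. Its stroke #ff8800 means engrave at S311, F3749. After flipping Y the toolpath is (16.730,25.919) → (24.947,170.471).

G21
G90
G0 X45.132 Y15.103
M3 S311
G01 X54.590 Y29.020 F3749
G01 X63.363 Y46.598
G01 X71.452 Y67.837
G01 X78.857 Y92.737
G01 X85.578 Y121.297
M5
G0 X16.730 Y25.919
M3 S311
G01 X24.947 Y170.471 F3749
M5
G0 X0.000 Y0.000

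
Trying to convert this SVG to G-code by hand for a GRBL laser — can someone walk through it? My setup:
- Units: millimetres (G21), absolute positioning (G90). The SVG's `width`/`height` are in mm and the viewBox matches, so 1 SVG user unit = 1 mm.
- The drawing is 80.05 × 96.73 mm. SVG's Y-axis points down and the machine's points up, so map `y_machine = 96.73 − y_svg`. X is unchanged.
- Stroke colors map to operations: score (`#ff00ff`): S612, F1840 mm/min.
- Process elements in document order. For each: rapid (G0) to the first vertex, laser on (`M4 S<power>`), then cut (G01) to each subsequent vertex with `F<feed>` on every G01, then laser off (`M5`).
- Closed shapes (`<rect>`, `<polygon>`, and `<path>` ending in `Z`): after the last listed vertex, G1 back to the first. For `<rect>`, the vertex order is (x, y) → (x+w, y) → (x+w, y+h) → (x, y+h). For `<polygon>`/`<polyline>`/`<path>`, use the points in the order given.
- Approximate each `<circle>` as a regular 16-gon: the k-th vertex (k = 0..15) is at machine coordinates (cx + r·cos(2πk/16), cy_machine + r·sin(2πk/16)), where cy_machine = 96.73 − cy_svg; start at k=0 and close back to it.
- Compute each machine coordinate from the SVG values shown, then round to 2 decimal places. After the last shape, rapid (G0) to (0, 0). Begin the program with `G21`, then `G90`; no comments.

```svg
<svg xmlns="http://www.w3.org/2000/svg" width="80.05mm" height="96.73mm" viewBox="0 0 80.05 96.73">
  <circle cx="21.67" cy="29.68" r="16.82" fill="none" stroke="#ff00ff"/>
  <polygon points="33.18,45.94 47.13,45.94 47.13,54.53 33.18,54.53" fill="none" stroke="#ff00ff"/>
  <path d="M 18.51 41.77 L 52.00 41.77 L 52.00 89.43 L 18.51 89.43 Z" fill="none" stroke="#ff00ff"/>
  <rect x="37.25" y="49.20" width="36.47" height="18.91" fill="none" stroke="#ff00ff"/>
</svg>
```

1 u = 1 mm; y_m = 96.73 − y.

[1] `<circle>` circle, #ff00ff→score S612 F1840: (38.49,67.05) → (37.21,73.49) → (33.56,78.94) → (28.11,82.59) → (21.67,83.87) → (15.23,82.59) → (9.78,78.94) → (6.13,73.49) → (4.85,67.05) → (6.13,60.61) → (9.78,55.16) → (15.23,51.51) → (21.67,50.23) → (28.11,51.51) → (33.56,55.16) → (37.21,60.61) → (38.49,67.05) (closed)

[2] `<polygon>` rectangle, #ff00ff→score S612 F1840: (33.18,50.79) → (47.13,50.79) → (47.13,42.20) → (33.18,42.20) → (33.18,50.79) (closed)

[3] `<path>` rectangle, #ff00ff→score S612 F1840: (18.51,54.96) → (52.00,54.96) → (52.00,7.30) → (18.51,7.30) → (18.51,54.96) (closed)

[4] `<rect>` rectangle, #ff00ff→score S612 F1840: (37.25,47.53) → (73.72,47.53) → (73.72,28.62) → (37.25,28.62) → (37.25,47.53) (closed)

G21
G90
G0 X38.49 Y67.05
M4 S612
G01 X37.21 Y73.49 F1840
G01 X33.56 Y78.94 F1840
G01 X28.11 Y82.59 F1840
G01 X21.67 Y83.87 F1840
G01 X15.23 Y82.59 F1840
G01 X9.78 Y78.94 F1840
G01 X6.13 Y73.49 F1840
G01 X4.85 Y67.05 F1840
G01 X6.13 Y60.61 F1840
G01 X9.78 Y55.16 F1840
G01 X15.23 Y51.51 F1840
G01 X21.67 Y50.23 F1840
G01 X28.11 Y51.51 F1840
G01 X33.56 Y55.16 F1840
G01 X37.21 Y60.61 F1840
G01 X38.49 Y67.05 F1840
M5
G0 X33.18 Y50.79
M4 S612
G01 X47.13 Y50.79 F1840
G01 X47.13 Y42.20 F1840
G01 X33.18 Y42.20 F1840
G01 X33.18 Y50.79 F1840
M5
G0 X18.51 Y54.96
M4 S612
G01 X52.00 Y54.96 F1840
G01 X52.00 Y7.30 F1840
G01 X18.51 Y7.30 F1840
G01 X18.51 Y54.96 F1840
M5
G0 X37.25 Y47.53
M4 S612
G01 X73.72 Y47.53 F1840
G01 X73.72 Y28.62 F1840
G01 X37.25 Y28.62 F1840
G01 X37.25 Y47.53 F1840
M5
G0 X0.00 Y0.00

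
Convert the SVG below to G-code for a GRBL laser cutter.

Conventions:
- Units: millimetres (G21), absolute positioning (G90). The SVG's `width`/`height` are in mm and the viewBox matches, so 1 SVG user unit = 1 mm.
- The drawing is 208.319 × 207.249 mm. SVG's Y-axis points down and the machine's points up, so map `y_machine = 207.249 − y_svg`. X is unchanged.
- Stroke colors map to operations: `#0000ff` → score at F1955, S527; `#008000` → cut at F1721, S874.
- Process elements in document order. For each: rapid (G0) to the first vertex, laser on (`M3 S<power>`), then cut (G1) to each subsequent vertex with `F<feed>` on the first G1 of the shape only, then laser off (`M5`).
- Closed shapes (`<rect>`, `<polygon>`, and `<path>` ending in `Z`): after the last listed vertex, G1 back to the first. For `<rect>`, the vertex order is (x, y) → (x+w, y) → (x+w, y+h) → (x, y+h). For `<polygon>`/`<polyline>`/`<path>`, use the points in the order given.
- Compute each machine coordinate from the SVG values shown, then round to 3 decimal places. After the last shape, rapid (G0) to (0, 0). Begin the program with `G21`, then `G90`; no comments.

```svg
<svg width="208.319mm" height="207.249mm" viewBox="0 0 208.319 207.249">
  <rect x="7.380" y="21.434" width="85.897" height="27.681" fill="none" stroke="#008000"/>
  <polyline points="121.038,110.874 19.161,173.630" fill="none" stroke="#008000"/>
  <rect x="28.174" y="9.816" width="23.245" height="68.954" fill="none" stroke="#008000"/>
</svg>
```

G21
G90
G0 X7.380 Y185.815
M3 S874
G1 X93.277 Y185.815 F1721
G1 X93.277 Y158.134
G1 X7.380 Y158.134
G1 X7.380 Y185.815
M5
G0 X121.038 Y96.375
M3 S874
G1 X19.161 Y33.619 F1721
M5
G0 X28.174 Y197.433
M3 S874
G1 X51.419 Y197.433 F1721
G1 X51.419 Y128.479
G1 X28.174 Y128.479
G1 X28.174 Y197.433
M5
G0 X0.000 Y0.000

viewBox `0 0 208.319 207.249` with mm width/height → 1 unit = 1 mm. Flip: y_m = 207.249 − y_svg.

**Shape 1** — `<rect>` rectangle, stroke `#008000` → cut (S874, F1721). Machine vertices: (7.380,185.815) → (93.277,185.815) → (93.277,158.134) → (7.380,158.134) → (7.380,185.815). Closed: final G1 returns to the first vertex.

**Shape 2** — `<polyline>` line segment, stroke `#008000` → cut (S874, F1721). Machine vertices: (121.038,96.375) → (19.161,33.619). Open path.

**Shape 3** — `<rect>` rectangle, stroke `#008000` → cut (S874, F1721). Machine vertices: (28.174,197.433) → (51.419,197.433) → (51.419,128.479) → (28.174,128.479) → (28.174,197.433). Closed: final G1 returns to the first vertex.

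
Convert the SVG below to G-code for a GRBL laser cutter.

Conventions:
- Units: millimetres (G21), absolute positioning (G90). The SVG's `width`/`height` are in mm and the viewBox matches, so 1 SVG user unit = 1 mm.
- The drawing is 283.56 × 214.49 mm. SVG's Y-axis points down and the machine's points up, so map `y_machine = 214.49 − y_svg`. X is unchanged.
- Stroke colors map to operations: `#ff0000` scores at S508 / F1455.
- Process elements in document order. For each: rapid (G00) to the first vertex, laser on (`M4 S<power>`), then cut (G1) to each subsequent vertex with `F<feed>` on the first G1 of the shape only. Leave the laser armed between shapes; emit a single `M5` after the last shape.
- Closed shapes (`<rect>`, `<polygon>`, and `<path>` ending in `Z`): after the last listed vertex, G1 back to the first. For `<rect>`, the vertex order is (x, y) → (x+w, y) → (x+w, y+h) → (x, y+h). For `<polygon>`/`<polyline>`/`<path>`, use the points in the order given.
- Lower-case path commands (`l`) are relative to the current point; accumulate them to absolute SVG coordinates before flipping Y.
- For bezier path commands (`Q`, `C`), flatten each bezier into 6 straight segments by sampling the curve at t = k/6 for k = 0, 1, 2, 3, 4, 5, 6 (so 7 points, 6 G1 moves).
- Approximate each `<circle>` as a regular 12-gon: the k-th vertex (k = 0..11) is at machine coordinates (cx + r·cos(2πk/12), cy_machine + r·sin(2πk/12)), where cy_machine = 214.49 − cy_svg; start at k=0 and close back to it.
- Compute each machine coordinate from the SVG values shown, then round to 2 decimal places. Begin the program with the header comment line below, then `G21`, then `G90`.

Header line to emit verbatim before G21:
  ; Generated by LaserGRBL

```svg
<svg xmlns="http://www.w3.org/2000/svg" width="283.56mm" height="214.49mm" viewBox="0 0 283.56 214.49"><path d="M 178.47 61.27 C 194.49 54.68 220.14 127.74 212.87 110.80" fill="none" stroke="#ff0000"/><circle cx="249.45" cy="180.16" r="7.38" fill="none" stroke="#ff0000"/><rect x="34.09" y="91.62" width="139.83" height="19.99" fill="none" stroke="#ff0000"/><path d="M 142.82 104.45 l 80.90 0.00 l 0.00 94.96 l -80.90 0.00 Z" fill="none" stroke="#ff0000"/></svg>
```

; Generated by LaserGRBL
G21
G90
G00 X178.47 Y153.22
M4 S508
G1 X187.09 Y150.66 F1455
G1 X196.12 Y139.54
G1 X204.40 Y124.57
G1 X210.74 Y110.47
G1 X213.96 Y101.93
G1 X212.87 Y103.69
G00 X256.83 Y34.33
M4 S508
G1 X255.84 Y38.02 F1455
G1 X253.14 Y40.72
G1 X249.45 Y41.71
G1 X245.76 Y40.72
G1 X243.06 Y38.02
G1 X242.07 Y34.33
G1 X243.06 Y30.64
G1 X245.76 Y27.94
G1 X249.45 Y26.95
G1 X253.14 Y27.94
G1 X255.84 Y30.64
G1 X256.83 Y34.33
G00 X34.09 Y122.87
M4 S508
G1 X173.92 Y122.87 F1455
G1 X173.92 Y102.88
G1 X34.09 Y102.88
G1 X34.09 Y122.87
G00 X142.82 Y110.04
M4 S508
G1 X223.72 Y110.04 F1455
G1 X223.72 Y15.08
G1 X142.82 Y15.08
G1 X142.82 Y110.04
M5

viewBox `0 0 283.56 214.49` with mm width/height → 1 unit = 1 mm. Flip: y_m = 214.49 − y_svg.

**Shape 1** — `<path>` cubic bezier, stroke `#ff0000` → score (S508, F1455). Control points (SVG): P0=(178.47,61.27), P1=(194.49,54.68), P2=(220.14,127.74), P3=(212.87,110.80); sampled at t=k/6. Machine vertices: (178.47,153.22) → (187.09,150.66) → (196.12,139.54) → (204.40,124.57) → (210.74,110.47) → (213.96,101.93) → (212.87,103.69). Open path.

**Shape 2** — `<circle>` circle, stroke `#ff0000` → score (S508, F1455). Machine vertices: (256.83,34.33) → (255.84,38.02) → (253.14,40.72) → (249.45,41.71) → (245.76,40.72) → (243.06,38.02) → (242.07,34.33) → (243.06,30.64) → (245.76,27.94) → (249.45,26.95) → (253.14,27.94) → (255.84,30.64) → (256.83,34.33). Closed: final G1 returns to the first vertex.

**Shape 3** — `<rect>` rectangle, stroke `#ff0000` → score (S508, F1455). Machine vertices: (34.09,122.87) → (173.92,122.87) → (173.92,102.88) → (34.09,102.88) → (34.09,122.87). Closed: final G1 returns to the first vertex.

**Shape 4** — `<path>` rectangle, stroke `#ff0000` → score (S508, F1455). Machine vertices: (142.82,110.04) → (223.72,110.04) → (223.72,15.08) → (142.82,15.08) → (142.82,110.04). Closed: final G1 returns to the first vertex.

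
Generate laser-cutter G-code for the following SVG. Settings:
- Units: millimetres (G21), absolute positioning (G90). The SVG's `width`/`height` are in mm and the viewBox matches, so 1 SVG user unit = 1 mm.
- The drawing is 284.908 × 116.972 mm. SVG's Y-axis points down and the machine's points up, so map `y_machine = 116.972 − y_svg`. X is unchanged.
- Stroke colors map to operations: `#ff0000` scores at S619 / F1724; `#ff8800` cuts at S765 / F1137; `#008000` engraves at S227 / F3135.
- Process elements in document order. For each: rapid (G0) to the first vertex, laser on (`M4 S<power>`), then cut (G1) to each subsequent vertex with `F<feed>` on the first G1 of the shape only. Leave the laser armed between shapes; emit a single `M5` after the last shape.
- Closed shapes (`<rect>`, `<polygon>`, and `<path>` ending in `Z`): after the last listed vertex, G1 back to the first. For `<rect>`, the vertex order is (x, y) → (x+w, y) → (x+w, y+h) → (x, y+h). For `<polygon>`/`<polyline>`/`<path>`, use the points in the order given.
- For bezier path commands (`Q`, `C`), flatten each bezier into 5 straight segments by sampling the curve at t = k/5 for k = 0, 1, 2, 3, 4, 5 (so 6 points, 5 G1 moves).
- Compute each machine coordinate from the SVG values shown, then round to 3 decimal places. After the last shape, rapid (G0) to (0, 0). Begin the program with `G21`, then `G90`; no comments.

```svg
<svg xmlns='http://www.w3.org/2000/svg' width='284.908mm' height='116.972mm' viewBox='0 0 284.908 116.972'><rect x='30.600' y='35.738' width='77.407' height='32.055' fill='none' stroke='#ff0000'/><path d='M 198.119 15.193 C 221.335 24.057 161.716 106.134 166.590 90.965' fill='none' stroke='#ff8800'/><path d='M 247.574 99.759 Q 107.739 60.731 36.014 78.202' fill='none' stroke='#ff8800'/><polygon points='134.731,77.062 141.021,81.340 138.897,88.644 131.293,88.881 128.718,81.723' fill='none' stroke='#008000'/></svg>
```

G21
G90
G0 X30.600 Y81.234
M4 S619
G1 X108.007 Y81.234 F1724
G1 X108.007 Y49.179
G1 X30.600 Y49.179
G1 X30.600 Y81.234
G0 X198.119 Y101.779
M4 S765
G1 X203.287 Y89.039 F1137
G1 X195.646 Y66.909
G1 X182.269 Y43.573
G1 X170.226 Y27.211
G1 X166.590 Y26.007
G0 X247.574 Y17.213
M4 S765
G1 X194.364 Y30.564 F1137
G1 X146.604 Y39.396
G1 X104.292 Y43.707
G1 X67.428 Y43.498
G1 X36.014 Y38.770
G0 X134.731 Y39.910
M4 S227
G1 X141.021 Y35.632 F3135
G1 X138.897 Y28.328
G1 X131.293 Y28.091
G1 X128.718 Y35.249
G1 X134.731 Y39.910
M5
G0 X0.000 Y0.000

viewBox `0 0 284.908 116.972` with mm width/height → 1 unit = 1 mm. Flip: y_m = 116.972 − y_svg.

**Shape 1** — `<rect>` rectangle, stroke `#ff0000` → score (S619, F1724). Machine vertices: (30.600,81.234) → (108.007,81.234) → (108.007,49.179) → (30.600,49.179) → (30.600,81.234). Closed: final G1 returns to the first vertex.

**Shape 2** — `<path>` cubic bezier, stroke `#ff8800` → cut (S765, F1137). Control points (SVG): P0=(198.119,15.193), P1=(221.335,24.057), P2=(161.716,106.134), P3=(166.590,90.965); sampled at t=k/5. Machine vertices: (198.119,101.779) → (203.287,89.039) → (195.646,66.909) → (182.269,43.573) → (170.226,27.211) → (166.590,26.007). Open path.

**Shape 3** — `<path>` quadratic bezier, stroke `#ff8800` → cut (S765, F1137). Control points (SVG): P0=(247.574,99.759), P1=(107.739,60.731), P2=(36.014,78.202); sampled at t=k/5. Machine vertices: (247.574,17.213) → (194.364,30.564) → (146.604,39.396) → (104.292,43.707) → (67.428,43.498) → (36.014,38.770). Open path.

**Shape 4** — `<polygon>` regular polygon, stroke `#008000` → engrave (S227, F3135). Machine vertices: (134.731,39.910) → (141.021,35.632) → (138.897,28.328) → (131.293,28.091) → (128.718,35.249) → (134.731,39.910). Closed: final G1 returns to the first vertex.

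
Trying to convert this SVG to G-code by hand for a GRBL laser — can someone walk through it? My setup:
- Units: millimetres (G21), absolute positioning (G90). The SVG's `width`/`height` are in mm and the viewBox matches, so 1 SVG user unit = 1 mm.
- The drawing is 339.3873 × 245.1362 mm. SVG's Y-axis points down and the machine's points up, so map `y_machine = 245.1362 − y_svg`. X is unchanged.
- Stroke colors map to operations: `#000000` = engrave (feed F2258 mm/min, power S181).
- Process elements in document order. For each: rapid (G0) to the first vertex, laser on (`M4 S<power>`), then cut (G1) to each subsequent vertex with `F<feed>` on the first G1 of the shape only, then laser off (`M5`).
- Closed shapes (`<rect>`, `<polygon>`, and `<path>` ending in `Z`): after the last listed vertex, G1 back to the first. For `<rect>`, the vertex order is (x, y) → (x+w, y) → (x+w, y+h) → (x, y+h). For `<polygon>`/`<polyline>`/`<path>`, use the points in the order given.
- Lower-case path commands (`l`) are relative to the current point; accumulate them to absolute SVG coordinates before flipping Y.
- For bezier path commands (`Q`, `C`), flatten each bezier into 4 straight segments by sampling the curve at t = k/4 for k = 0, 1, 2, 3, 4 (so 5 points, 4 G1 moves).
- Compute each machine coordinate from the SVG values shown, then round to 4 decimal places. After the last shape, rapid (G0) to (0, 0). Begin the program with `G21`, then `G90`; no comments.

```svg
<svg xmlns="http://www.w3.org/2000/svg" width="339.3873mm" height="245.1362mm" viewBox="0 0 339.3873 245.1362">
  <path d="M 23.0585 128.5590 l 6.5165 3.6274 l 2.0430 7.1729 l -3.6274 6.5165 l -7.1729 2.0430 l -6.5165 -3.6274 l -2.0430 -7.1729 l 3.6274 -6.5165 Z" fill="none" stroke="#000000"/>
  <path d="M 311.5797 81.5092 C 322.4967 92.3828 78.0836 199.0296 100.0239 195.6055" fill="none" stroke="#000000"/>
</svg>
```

1 u = 1 mm; y_m = 245.1362 − y.

[1] `<path>` regular polygon, #000000→engrave S181 F2258: (23.0585,116.5772) → (29.5750,112.9498) → (31.6180,105.7769) → (27.9906,99.2604) → (20.8177,97.2174) → (14.3012,100.8448) → (12.2582,108.0177) → (15.8856,114.5342) → (23.0585,116.5772) (closed)

[2] `<path>` cubic bezier, #000000→engrave S181 F2258: (311.5797,163.6270) → (280.0444,140.7306) → (201.6681,101.2172) → (125.3586,64.3846) → (100.0239,49.5307)

G21
G90
G0 X23.0585 Y116.5772
M4 S181
G1 X29.5750 Y112.9498 F2258
G1 X31.6180 Y105.7769
G1 X27.9906 Y99.2604
G1 X20.8177 Y97.2174
G1 X14.3012 Y100.8448
G1 X12.2582 Y108.0177
G1 X15.8856 Y114.5342
G1 X23.0585 Y116.5772
M5
G0 X311.5797 Y163.6270
M4 S181
G1 X280.0444 Y140.7306 F2258
G1 X201.6681 Y101.2172
G1 X125.3586 Y64.3846
G1 X100.0239 Y49.5307
M5
G0 X0.0000 Y0.0000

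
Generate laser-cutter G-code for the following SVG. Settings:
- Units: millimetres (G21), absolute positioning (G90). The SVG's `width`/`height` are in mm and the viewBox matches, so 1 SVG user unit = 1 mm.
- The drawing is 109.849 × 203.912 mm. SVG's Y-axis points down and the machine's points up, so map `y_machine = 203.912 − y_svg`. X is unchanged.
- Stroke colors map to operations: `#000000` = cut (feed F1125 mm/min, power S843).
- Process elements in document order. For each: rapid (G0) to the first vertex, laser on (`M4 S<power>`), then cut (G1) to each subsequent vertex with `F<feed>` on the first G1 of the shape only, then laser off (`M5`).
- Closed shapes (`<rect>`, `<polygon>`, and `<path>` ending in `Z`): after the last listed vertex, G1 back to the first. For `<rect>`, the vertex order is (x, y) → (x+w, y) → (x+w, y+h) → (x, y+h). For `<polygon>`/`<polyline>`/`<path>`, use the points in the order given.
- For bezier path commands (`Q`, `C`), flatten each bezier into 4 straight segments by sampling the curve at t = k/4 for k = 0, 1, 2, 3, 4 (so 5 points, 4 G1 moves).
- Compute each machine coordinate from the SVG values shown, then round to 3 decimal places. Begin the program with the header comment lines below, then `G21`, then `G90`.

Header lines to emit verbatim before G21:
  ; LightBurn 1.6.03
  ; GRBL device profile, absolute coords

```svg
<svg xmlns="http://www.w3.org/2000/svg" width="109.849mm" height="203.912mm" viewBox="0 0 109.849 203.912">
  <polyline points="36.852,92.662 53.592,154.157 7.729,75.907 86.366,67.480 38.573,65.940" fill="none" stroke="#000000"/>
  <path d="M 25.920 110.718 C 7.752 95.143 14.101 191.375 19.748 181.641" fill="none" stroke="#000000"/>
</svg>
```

Since the viewBox matches the mm dimensions, user units are millimetres directly. The only transform is the Y-flip y_m = 203.912 − y_svg.

Shape 1 is a open polyline drawn with `<polyline>`. Its stroke #000000 means cut at S843, F1125. After flipping Y the toolpath is (36.852,111.250) → (53.592,49.755) → (7.729,128.005) → (86.366,136.432) → (38.573,137.972).

Shape 2 is a cubic bezier drawn with `<path>`. Its stroke #000000 means cut at S843, F1125. After flipping Y the toolpath is (25.920,93.194) → (16.497,87.314) → (13.903,59.923) → (15.775,31.436) → (19.748,22.271).

; LightBurn 1.6.03
; GRBL device profile, absolute coords
G21
G90
G0 X36.852 Y111.250
M4 S843
G1 X53.592 Y49.755 F1125
G1 X7.729 Y128.005
G1 X86.366 Y136.432
G1 X38.573 Y137.972
M5
G0 X25.920 Y93.194
M4 S843
G1 X16.497 Y87.314 F1125
G1 X13.903 Y59.923
G1 X15.775 Y31.436
G1 X19.748 Y22.271
M5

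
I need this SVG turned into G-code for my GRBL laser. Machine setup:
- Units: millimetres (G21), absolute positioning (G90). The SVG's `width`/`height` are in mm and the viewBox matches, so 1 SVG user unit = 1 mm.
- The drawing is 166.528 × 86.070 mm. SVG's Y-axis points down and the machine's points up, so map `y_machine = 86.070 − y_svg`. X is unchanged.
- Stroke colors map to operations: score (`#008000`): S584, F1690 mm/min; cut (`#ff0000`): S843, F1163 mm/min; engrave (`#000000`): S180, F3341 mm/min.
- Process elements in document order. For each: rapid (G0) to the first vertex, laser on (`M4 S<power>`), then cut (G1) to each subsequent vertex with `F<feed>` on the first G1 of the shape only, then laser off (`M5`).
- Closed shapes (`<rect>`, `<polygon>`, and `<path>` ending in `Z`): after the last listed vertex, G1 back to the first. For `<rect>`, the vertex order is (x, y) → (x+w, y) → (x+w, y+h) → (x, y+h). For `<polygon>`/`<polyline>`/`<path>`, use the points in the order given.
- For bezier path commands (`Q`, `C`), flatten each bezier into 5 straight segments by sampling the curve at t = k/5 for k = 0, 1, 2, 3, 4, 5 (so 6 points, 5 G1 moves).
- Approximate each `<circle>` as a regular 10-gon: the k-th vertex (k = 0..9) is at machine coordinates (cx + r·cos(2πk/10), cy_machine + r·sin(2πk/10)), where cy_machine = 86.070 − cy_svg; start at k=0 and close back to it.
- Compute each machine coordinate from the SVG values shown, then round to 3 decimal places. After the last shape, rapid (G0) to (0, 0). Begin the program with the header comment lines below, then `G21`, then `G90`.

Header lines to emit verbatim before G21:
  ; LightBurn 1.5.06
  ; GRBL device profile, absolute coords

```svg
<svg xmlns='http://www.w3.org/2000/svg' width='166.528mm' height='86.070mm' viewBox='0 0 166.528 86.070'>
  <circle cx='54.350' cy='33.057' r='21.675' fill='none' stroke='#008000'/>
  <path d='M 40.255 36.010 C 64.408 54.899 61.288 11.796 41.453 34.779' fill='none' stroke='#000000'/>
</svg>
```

; LightBurn 1.5.06
; GRBL device profile, absolute coords
G21
G90
G0 X76.025 Y53.013
M4 S584
G1 X71.885 Y65.753 F1690
G1 X61.048 Y73.627
G1 X47.652 Y73.627
G1 X36.815 Y65.753
G1 X32.675 Y53.013
G1 X36.815 Y40.273
G1 X47.652 Y32.399
G1 X61.048 Y32.399
G1 X71.885 Y40.273
G1 X76.025 Y53.013
M5
G0 X40.255 Y50.060
M4 S180
G1 X51.559 Y45.141 F3341
G1 X56.823 Y48.952
G1 X56.556 Y55.346
G1 X51.264 Y58.175
G1 X41.453 Y51.291
M5
G0 X0.000 Y0.000

viewBox `0 0 166.528 86.070` with mm width/height → 1 unit = 1 mm. Flip: y_m = 86.070 − y_svg.

**Shape 1** — `<circle>` circle, stroke `#008000` → score (S584, F1690). Machine vertices: (76.025,53.013) → (71.885,65.753) → (61.048,73.627) → (47.652,73.627) → (36.815,65.753) → (32.675,53.013) → (36.815,40.273) → (47.652,32.399) → (61.048,32.399) → (71.885,40.273) → (76.025,53.013). Closed: final G1 returns to the first vertex.

**Shape 2** — `<path>` cubic bezier, stroke `#000000` → engrave (S180, F3341). Control points (SVG): P0=(40.255,36.010), P1=(64.408,54.899), P2=(61.288,11.796), P3=(41.453,34.779); sampled at t=k/5. Machine vertices: (40.255,50.060) → (51.559,45.141) → (56.823,48.952) → (56.556,55.346) → (51.264,58.175) → (41.453,51.291). Open path.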